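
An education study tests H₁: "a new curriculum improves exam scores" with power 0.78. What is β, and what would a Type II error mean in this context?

β = 1 - power = 1 - 0.78 = 0.22. A Type II error is failing to reject H₀ when H₀ is false (false negative) — here, failing to conclude that a new curriculum improves exam scores when in fact it is true. Consequence: keeping the old curriculum when the new one would have helped students.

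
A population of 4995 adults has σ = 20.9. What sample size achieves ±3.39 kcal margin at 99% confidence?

Without FPC: n₀ = (2.576×20.9/3.39)² = 252.223. With FPC: n = n₀N/(n₀+N-1) = 240.1 → n = 241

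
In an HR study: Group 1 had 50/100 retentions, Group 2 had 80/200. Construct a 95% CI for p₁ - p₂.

p̂₁ = 0.5, p̂₂ = 0.4. Difference = 0.1. CI = (-0.019, 0.219)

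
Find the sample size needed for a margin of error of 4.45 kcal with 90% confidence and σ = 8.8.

n = (z*σ/E)² = (1.645×8.8/4.45)² = 10.6 → n = 11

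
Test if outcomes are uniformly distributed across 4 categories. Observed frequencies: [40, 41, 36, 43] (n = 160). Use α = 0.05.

Expected = 40 each. χ² = Σ(O-E)²/E = 0.65. df = 3, critical value = 7.815. Fail to reject H₀.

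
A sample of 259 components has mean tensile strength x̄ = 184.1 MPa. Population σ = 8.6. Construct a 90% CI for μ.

CI = x̄ ± z*(σ/√n) = 184.1 ± 1.645(8.6/√259) = 184.1 ± 0.88 = (183.22, 184.98)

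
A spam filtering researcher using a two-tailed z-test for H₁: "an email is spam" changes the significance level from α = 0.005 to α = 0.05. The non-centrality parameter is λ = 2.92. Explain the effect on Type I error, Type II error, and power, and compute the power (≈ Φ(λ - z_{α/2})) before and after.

Increasing α from 0.005 to 0.05:
• Type I error rate increases (α is the Type I rate by definition).
• Critical value moves from z_{α/2} = 2.807 to 1.96, so power = Φ(λ - z_{α/2}) goes from Φ(2.92 - 2.807) = 0.545 to Φ(2.92 - 1.96) = 0.831.
• Type II error rate β = 1 - power therefore decreases (0.455 → 0.169).
Appropriate when false negatives are costly — here, a spam email lands in the inbox.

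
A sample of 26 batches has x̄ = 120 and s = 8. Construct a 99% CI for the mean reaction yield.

CI = x̄ ± t*(s/√n) = 120 ± 2.787(8/√26) = (115.63, 124.37)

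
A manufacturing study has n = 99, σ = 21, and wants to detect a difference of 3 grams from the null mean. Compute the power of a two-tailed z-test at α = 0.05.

SE = σ/√n = 21/√99 = 2.111. Non-centrality λ = d/SE = 3/2.111 = 1.421. Power ≈ Φ(λ - z_{α/2}) = Φ(1.421 - 1.96) = Φ(-0.539) = 0.295.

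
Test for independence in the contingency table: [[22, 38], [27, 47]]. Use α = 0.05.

χ² = 0.0. df = 1, critical = 3.841. Fail to reject H₀. No evidence of dependence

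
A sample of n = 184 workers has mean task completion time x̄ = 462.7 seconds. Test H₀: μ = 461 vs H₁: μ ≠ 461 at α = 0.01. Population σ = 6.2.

z = (x̄ - μ₀)/(σ/√n) = (462.7 - 461)/(6.2/√184) = 3.719. Critical value: ±2.576. Since |3.719| > 2.576, Reject H₀.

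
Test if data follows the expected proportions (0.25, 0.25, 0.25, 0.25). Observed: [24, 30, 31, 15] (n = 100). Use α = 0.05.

Expected: [25.0, 25.0, 25.0, 25.0]. χ² = 6.48. df = 3, critical = 7.815. Fail to reject H₀.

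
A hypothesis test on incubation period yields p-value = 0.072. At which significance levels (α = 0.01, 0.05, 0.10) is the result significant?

p = 0.072. Significant at: α = 0.1.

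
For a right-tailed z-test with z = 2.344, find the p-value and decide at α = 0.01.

p = P(Z > 2.344) = 1 - Φ(2.344) ≈ 0.0095. Since p < 0.01, reject H₀ (significant) at α = 0.01.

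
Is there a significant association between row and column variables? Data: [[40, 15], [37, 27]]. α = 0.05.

χ² = 2.881. df = 1, critical = 3.841. Fail to reject H₀. No evidence of dependence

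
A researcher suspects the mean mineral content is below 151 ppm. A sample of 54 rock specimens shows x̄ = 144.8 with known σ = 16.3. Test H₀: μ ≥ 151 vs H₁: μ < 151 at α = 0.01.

z = -2.795. Critical value: -2.33. Reject H₀.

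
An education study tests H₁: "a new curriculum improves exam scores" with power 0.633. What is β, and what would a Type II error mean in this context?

β = 1 - power = 1 - 0.633 = 0.367. A Type II error is failing to reject H₀ when H₀ is false (false negative) — here, failing to conclude that a new curriculum improves exam scores when in fact it is true. Consequence: keeping the old curriculum when the new one would have helped students.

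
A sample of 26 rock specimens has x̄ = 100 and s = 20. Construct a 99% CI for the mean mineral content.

CI = x̄ ± t*(s/√n) = 100 ± 2.787(20/√26) = (89.07, 110.93)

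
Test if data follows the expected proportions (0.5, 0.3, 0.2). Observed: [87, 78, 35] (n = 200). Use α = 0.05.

Expected: [100.0, 60.0, 40.0]. χ² = 7.715. df = 2, critical = 5.991. Reject H₀.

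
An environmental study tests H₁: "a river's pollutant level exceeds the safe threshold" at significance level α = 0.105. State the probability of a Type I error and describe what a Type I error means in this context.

P(Type I error) = α = 0.105. A Type I error is rejecting H₀ when H₀ is actually true (false positive) — here, concluding that a river's pollutant level exceeds the safe threshold when in fact this is not the case. Consequence: shutting down a compliant factory unnecessarily.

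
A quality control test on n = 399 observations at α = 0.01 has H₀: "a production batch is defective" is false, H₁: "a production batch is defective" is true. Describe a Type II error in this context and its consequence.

Type II error: failing to reject H₀ when it is false — concluding that a production batch is defective is not supported when in fact it is. Consequence: shipping a defective batch — faulty products reach customers.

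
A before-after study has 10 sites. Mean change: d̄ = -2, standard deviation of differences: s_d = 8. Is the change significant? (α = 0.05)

t = d̄/(s_d/√n) = -2/(8/√10) = -0.791. df = 9, critical t = ±2.262. Fail to reject H₀.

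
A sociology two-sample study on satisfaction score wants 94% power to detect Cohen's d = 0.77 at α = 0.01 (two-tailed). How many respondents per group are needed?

z_{α/2} = 2.576, z_β = Φ⁻¹(0.94) = 1.555. For medium effect (d = 0.77): n per group = 2(z_{α/2} + z_β)²/d² = 2(2.576 + 1.555)²/0.77² = 57.6 → 58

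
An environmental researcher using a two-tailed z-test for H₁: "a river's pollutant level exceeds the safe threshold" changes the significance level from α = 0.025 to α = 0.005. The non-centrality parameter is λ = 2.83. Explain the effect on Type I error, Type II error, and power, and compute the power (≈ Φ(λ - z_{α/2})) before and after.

Decreasing α from 0.025 to 0.005:
• Type I error rate decreases (α is the Type I rate by definition).
• Critical value moves from z_{α/2} = 2.241 to 2.807, so power = Φ(λ - z_{α/2}) goes from Φ(2.83 - 2.241) = 0.722 to Φ(2.83 - 2.807) = 0.509.
• Type II error rate β = 1 - power therefore increases (0.278 → 0.491).
Appropriate when false positives are costly — here, shutting down a compliant factory unnecessarily.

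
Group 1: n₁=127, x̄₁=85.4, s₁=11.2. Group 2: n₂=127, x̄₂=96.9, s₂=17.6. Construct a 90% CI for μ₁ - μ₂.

Difference = -11.5. SE = √(11.2²/127 + 17.6²/127) = 1.851. CI = (-14.55, -8.45)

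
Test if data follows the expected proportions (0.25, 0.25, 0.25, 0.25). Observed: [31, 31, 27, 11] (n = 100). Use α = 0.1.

Expected: [25.0, 25.0, 25.0, 25.0]. χ² = 10.88. df = 3, critical = 6.251. Reject H₀.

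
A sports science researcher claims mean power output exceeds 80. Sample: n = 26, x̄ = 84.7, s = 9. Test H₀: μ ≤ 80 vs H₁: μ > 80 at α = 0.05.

t = (84.7 - 80)/(9/√26) = 2.663, df = 25. Critical t = 1.708. Reject H₀.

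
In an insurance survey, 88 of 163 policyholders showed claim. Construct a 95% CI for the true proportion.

p̂ = 0.54. CI = p̂ ± z*√(p̂(1-p̂)/n) = (0.463, 0.616)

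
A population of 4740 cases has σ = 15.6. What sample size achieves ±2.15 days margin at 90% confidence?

Without FPC: n₀ = (1.645×15.6/2.15)² = 142.464. With FPC: n = n₀N/(n₀+N-1) = 138.3 → n = 139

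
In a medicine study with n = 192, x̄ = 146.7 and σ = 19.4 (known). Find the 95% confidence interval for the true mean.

CI = x̄ ± z*(σ/√n) = 146.7 ± 1.96(19.4/√192) = 146.7 ± 2.74 = (143.96, 149.44)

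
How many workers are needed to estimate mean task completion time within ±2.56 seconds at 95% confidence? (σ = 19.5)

n = (z*σ/E)² = (1.96×19.5/2.56)² = 222.9 → n = 223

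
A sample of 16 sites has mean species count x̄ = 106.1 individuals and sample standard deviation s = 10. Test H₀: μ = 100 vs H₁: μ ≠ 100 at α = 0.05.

t = (x̄ - μ₀)/(s/√n) = (106.1 - 100)/(10/√16) = 2.44. df = 15, critical t = ±2.131. Reject H₀.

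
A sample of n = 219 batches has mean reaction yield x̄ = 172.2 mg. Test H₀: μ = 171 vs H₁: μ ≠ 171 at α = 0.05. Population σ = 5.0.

z = (x̄ - μ₀)/(σ/√n) = (172.2 - 171)/(5.0/√219) = 3.552. Critical value: ±1.96. Since |3.552| > 1.96, Reject H₀.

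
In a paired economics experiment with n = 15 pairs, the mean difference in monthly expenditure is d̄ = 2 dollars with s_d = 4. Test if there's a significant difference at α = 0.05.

t = d̄/(s_d/√n) = 2/(4/√15) = 1.936. df = 14, critical t = ±2.145. Fail to reject H₀.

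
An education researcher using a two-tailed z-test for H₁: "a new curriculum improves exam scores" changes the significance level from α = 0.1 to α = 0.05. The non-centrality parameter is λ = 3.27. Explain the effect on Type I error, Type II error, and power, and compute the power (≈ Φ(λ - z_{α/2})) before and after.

Decreasing α from 0.1 to 0.05:
• Type I error rate decreases (α is the Type I rate by definition).
• Critical value moves from z_{α/2} = 1.645 to 1.96, so power = Φ(λ - z_{α/2}) goes from Φ(3.27 - 1.645) = 0.948 to Φ(3.27 - 1.96) = 0.905.
• Type II error rate β = 1 - power therefore increases (0.052 → 0.095).
Appropriate when false positives are costly — here, adopting a curriculum that gives no real benefit — disruption for nothing.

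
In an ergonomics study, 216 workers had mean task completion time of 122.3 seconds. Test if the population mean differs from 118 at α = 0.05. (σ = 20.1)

z = (x̄ - μ₀)/(σ/√n) = (122.3 - 118)/(20.1/√216) = 3.144. Critical value: ±1.96. Since |3.144| > 1.96, Reject H₀.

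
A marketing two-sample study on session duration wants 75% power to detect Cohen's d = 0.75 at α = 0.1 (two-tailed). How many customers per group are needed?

z_{α/2} = 1.645, z_β = Φ⁻¹(0.75) = 0.674. For medium effect (d = 0.75): n per group = 2(z_{α/2} + z_β)²/d² = 2(1.645 + 0.674)²/0.75² = 19.1 → 20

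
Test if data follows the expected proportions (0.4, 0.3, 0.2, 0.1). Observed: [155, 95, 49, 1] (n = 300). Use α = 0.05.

Expected: [120.0, 90.0, 60.0, 30.0]. χ² = 40.536. df = 3, critical = 7.815. Reject H₀.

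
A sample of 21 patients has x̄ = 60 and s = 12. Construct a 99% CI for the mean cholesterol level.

CI = x̄ ± t*(s/√n) = 60 ± 2.845(12/√21) = (52.55, 67.45)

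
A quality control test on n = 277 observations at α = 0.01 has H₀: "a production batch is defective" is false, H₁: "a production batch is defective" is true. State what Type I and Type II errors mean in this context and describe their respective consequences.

Type I (false positive): concluding that a production batch is defective when it is not — scrapping a good batch — wasted material and cost for no reason. Type II (false negative): failing to conclude that a production batch is defective when it is — shipping a defective batch — faulty products reach customers. Which is costlier depends on domain priorities and is a judgement call rather than a statistical fact.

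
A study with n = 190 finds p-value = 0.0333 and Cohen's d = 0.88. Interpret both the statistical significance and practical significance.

Statistically significant (p = 0.0333 < 0.05). Cohen's d = 0.88 indicates a large effect size. Both statistical and practical significance should be considered.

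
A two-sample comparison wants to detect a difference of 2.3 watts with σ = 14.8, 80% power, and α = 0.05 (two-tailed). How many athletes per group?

n per group = 2(z_α/2 + z_β)²σ²/d² = 2×(1.96 + 0.84)²×14.8²/2.3² = 649.3 → n = 650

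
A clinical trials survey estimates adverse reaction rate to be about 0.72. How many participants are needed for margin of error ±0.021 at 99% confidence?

n = z²p(1-p)/E² = 2.576²×0.72×0.28/0.021² = 3033.5 → n = 3034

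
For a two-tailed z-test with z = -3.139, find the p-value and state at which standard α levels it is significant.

p = 2·P(Z > |-3.139|) = 2·(1 - Φ(3.139)) ≈ 0.0017. Significant at α = 0.1; Significant at α = 0.05; Significant at α = 0.01.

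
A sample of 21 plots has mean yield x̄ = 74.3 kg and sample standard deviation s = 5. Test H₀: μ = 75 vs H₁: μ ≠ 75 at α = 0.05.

t = (x̄ - μ₀)/(s/√n) = (74.3 - 75)/(5/√21) = -0.642. df = 20, critical t = ±2.086. Fail to reject H₀.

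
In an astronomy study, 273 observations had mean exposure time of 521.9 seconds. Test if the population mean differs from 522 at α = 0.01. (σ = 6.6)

z = (x̄ - μ₀)/(σ/√n) = (521.9 - 522)/(6.6/√273) = -0.25. Critical value: ±2.576. Since |-0.25| ≤ 2.576, Fail to reject H₀.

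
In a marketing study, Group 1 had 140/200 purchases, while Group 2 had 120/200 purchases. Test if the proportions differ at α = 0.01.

p̂₁ = 0.7, p̂₂ = 0.6, pooled p̂ = 0.65. z = 2.097. Critical: ±2.576. Fail to reject H₀.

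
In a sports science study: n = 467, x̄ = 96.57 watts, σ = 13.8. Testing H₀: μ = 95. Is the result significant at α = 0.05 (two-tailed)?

z = (96.57 - 95)/(13.8/√467) = 2.459. Since |z| > 1.96, significant at α = 0.05.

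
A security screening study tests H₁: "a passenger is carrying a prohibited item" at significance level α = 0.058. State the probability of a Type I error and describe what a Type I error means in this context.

P(Type I error) = α = 0.058. A Type I error is rejecting H₀ when H₀ is actually true (false positive) — here, concluding that a passenger is carrying a prohibited item when in fact this is not the case. Consequence: detaining an innocent passenger — delay and inconvenience.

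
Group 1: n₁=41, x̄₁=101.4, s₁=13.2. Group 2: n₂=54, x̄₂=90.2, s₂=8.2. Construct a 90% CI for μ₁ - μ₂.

Difference = 11.2. SE = √(13.2²/41 + 8.2²/54) = 2.344. CI = (7.34, 15.06)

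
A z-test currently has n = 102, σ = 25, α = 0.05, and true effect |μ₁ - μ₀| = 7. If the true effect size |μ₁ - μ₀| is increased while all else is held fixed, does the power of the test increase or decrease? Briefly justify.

Power increases: a larger true effect increases the non-centrality λ = |μ₁ - μ₀|/(σ/√n).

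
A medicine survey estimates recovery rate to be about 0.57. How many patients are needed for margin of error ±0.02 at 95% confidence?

n = z²p(1-p)/E² = 1.96²×0.57×0.43/0.02² = 2353.9 → n = 2354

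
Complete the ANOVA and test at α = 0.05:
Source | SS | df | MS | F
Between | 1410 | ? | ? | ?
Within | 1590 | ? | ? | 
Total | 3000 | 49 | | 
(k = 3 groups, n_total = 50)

df_between = 2, df_within = 47. MS_between = 705.0, MS_within = 33.83. F = 20.84, F_crit ≈ 3.195. Reject H₀.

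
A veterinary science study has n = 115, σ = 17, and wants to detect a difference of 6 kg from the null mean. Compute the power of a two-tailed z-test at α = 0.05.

SE = σ/√n = 17/√115 = 1.585. Non-centrality λ = d/SE = 6/1.585 = 3.785. Power ≈ Φ(λ - z_{α/2}) = Φ(3.785 - 1.96) = Φ(1.825) = 0.966.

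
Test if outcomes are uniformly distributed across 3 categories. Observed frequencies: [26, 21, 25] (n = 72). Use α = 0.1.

Expected = 24 each. χ² = Σ(O-E)²/E = 0.583. df = 2, critical value = 4.605. Fail to reject H₀.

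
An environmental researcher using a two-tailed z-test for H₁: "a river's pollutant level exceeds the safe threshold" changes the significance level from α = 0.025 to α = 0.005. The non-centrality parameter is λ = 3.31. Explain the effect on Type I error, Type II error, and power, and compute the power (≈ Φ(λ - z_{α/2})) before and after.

Decreasing α from 0.025 to 0.005:
• Type I error rate decreases (α is the Type I rate by definition).
• Critical value moves from z_{α/2} = 2.241 to 2.807, so power = Φ(λ - z_{α/2}) goes from Φ(3.31 - 2.241) = 0.857 to Φ(3.31 - 2.807) = 0.693.
• Type II error rate β = 1 - power therefore increases (0.143 → 0.307).
Appropriate when false positives are costly — here, shutting down a compliant factory unnecessarily.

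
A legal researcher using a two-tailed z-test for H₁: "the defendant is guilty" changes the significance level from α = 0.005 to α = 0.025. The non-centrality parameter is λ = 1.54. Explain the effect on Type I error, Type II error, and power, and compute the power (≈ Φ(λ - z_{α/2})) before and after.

Increasing α from 0.005 to 0.025:
• Type I error rate increases (α is the Type I rate by definition).
• Critical value moves from z_{α/2} = 2.807 to 2.241, so power = Φ(λ - z_{α/2}) goes from Φ(1.54 - 2.807) = 0.103 to Φ(1.54 - 2.241) = 0.242.
• Type II error rate β = 1 - power therefore decreases (0.897 → 0.758).
Appropriate when false negatives are costly — here, acquitting a guilty person.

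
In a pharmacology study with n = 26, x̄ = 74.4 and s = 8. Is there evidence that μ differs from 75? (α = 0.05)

t = (x̄ - μ₀)/(s/√n) = (74.4 - 75)/(8/√26) = -0.382. df = 25, critical t = ±2.06. Fail to reject H₀.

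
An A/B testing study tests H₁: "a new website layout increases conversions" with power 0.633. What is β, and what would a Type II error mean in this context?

β = 1 - power = 1 - 0.633 = 0.367. A Type II error is failing to reject H₀ when H₀ is false (false negative) — here, failing to conclude that a new website layout increases conversions when in fact it is true. Consequence: discarding a layout that would have improved conversions — lost revenue.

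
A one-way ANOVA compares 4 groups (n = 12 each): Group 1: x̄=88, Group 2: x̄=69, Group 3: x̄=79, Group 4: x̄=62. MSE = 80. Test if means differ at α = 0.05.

Grand mean = 74.5. SS_between = 4668.0, MS_between = 1556.0. F = 19.45, F_crit ≈ 2.816. Reject H₀.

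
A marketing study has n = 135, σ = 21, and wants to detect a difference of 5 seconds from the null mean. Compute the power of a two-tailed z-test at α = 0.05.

SE = σ/√n = 21/√135 = 1.807. Non-centrality λ = d/SE = 5/1.807 = 2.766. Power ≈ Φ(λ - z_{α/2}) = Φ(2.766 - 1.96) = Φ(0.806) = 0.79.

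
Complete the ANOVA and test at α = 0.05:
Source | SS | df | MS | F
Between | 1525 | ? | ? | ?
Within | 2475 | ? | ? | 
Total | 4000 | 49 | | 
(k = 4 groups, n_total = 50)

df_between = 3, df_within = 46. MS_between = 508.33, MS_within = 53.8. F = 9.448, F_crit ≈ 2.807. Reject H₀.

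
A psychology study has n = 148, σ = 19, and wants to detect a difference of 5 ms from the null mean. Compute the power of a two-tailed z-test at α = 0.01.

SE = σ/√n = 19/√148 = 1.562. Non-centrality λ = d/SE = 5/1.562 = 3.201. Power ≈ Φ(λ - z_{α/2}) = Φ(3.201 - 2.576) = Φ(0.625) = 0.734.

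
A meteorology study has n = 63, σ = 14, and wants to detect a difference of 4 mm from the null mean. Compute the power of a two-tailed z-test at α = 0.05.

SE = σ/√n = 14/√63 = 1.764. Non-centrality λ = d/SE = 4/1.764 = 2.268. Power ≈ Φ(λ - z_{α/2}) = Φ(2.268 - 1.96) = Φ(0.308) = 0.621.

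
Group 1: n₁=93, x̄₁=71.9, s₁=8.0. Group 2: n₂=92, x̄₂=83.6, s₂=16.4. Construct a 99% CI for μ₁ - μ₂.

Difference = -11.7. SE = √(8.0²/93 + 16.4²/92) = 1.9. CI = (-16.6, -6.8)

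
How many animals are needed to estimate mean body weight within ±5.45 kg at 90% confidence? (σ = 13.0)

n = (z*σ/E)² = (1.645×13.0/5.45)² = 15.4 → n = 16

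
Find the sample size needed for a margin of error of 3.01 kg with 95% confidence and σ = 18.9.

n = (z*σ/E)² = (1.96×18.9/3.01)² = 151.5 → n = 152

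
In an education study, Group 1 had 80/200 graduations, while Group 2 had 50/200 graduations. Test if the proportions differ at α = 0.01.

p̂₁ = 0.4, p̂₂ = 0.25, pooled p̂ = 0.325. z = 3.203. Critical: ±2.576. Reject H₀.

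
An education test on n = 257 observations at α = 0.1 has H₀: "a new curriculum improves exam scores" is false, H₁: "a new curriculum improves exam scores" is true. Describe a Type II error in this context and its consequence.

Type II error: failing to reject H₀ when it is false — concluding that a new curriculum improves exam scores is not supported when in fact it is. Consequence: keeping the old curriculum when the new one would have helped students.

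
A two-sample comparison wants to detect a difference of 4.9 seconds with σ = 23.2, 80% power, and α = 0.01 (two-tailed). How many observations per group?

n per group = 2(z_α/2 + z_β)²σ²/d² = 2×(2.576 + 0.84)²×23.2²/4.9² = 523.2 → n = 524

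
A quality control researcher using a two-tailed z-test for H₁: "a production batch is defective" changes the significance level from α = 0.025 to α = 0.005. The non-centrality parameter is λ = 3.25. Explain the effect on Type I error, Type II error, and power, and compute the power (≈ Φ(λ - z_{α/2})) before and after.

Decreasing α from 0.025 to 0.005:
• Type I error rate decreases (α is the Type I rate by definition).
• Critical value moves from z_{α/2} = 2.241 to 2.807, so power = Φ(λ - z_{α/2}) goes from Φ(3.25 - 2.241) = 0.844 to Φ(3.25 - 2.807) = 0.671.
• Type II error rate β = 1 - power therefore increases (0.156 → 0.329).
Appropriate when false positives are costly — here, scrapping a good batch — wasted material and cost for no reason.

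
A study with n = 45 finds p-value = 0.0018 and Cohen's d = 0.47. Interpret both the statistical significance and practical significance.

Statistically significant (p = 0.0018 < 0.05). Cohen's d = 0.47 indicates a small effect size. Both statistical and practical significance should be considered.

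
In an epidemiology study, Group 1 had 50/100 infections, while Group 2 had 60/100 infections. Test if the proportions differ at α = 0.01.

p̂₁ = 0.5, p̂₂ = 0.6, pooled p̂ = 0.55. z = -1.421. Critical: ±2.576. Fail to reject H₀.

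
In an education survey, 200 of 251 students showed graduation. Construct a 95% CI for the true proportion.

p̂ = 0.797. CI = p̂ ± z*√(p̂(1-p̂)/n) = (0.747, 0.847)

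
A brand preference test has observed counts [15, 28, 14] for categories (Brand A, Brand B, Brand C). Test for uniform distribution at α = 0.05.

Expected = 19 each. χ² = Σ(O-E)²/E = 6.421. df = 2, critical value = 5.991. Reject H₀.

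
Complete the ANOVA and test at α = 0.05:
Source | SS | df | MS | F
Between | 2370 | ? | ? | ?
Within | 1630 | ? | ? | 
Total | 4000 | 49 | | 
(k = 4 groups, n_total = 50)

df_between = 3, df_within = 46. MS_between = 790.0, MS_within = 35.43. F = 22.294, F_crit ≈ 2.807. Reject H₀.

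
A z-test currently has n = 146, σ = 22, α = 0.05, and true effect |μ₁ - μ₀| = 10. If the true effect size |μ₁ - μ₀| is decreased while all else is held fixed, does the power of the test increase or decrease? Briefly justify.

Power decreases: a smaller true effect decreases the non-centrality λ = |μ₁ - μ₀|/(σ/√n).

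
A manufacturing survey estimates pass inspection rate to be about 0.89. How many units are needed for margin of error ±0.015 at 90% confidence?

n = z²p(1-p)/E² = 1.645²×0.89×0.11/0.015² = 1177.4 → n = 1178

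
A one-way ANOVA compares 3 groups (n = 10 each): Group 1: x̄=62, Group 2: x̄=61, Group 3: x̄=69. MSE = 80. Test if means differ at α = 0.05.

Grand mean = 64.0. SS_between = 380.0, MS_between = 190.0. F = 2.375, F_crit ≈ 3.354. Fail to reject H₀.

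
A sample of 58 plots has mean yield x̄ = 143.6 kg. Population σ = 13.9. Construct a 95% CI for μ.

CI = x̄ ± z*(σ/√n) = 143.6 ± 1.96(13.9/√58) = 143.6 ± 3.58 = (140.02, 147.18)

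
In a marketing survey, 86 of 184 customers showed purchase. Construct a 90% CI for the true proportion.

p̂ = 0.467. CI = p̂ ± z*√(p̂(1-p̂)/n) = (0.407, 0.528)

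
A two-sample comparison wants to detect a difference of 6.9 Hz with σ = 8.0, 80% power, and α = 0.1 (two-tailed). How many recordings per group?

n per group = 2(z_α/2 + z_β)²σ²/d² = 2×(1.645 + 0.84)²×8.0²/6.9² = 16.6 → n = 17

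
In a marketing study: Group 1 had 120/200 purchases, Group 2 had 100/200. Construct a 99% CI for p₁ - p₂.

p̂₁ = 0.6, p̂₂ = 0.5. Difference = 0.1. CI = (-0.028, 0.228)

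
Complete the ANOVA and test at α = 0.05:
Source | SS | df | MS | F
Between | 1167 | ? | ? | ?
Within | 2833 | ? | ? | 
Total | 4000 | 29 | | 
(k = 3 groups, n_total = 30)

df_between = 2, df_within = 27. MS_between = 583.5, MS_within = 104.93. F = 5.561, F_crit ≈ 3.354. Reject H₀.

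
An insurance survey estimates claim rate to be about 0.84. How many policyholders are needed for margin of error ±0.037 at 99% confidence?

n = z²p(1-p)/E² = 2.576²×0.84×0.16/0.037² = 651.5 → n = 652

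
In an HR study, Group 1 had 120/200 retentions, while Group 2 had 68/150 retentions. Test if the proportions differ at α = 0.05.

p̂₁ = 0.6, p̂₂ = 0.453, pooled p̂ = 0.537. z = 2.723. Critical: ±1.96. Reject H₀.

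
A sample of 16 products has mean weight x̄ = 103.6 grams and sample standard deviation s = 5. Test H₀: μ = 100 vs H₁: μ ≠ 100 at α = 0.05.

t = (x̄ - μ₀)/(s/√n) = (103.6 - 100)/(5/√16) = 2.88. df = 15, critical t = ±2.131. Reject H₀.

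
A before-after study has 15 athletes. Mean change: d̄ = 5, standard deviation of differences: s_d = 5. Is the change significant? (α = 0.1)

t = d̄/(s_d/√n) = 5/(5/√15) = 3.873. df = 14, critical t = ±1.761. Reject H₀.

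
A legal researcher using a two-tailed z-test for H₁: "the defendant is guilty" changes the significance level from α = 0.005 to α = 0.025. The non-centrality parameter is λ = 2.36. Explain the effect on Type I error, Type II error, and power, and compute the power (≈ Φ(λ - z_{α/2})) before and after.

Increasing α from 0.005 to 0.025:
• Type I error rate increases (α is the Type I rate by definition).
• Critical value moves from z_{α/2} = 2.807 to 2.241, so power = Φ(λ - z_{α/2}) goes from Φ(2.36 - 2.807) = 0.327 to Φ(2.36 - 2.241) = 0.547.
• Type II error rate β = 1 - power therefore decreases (0.673 → 0.453).
Appropriate when false negatives are costly — here, acquitting a guilty person.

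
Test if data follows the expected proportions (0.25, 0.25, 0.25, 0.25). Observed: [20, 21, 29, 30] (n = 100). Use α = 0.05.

Expected: [25.0, 25.0, 25.0, 25.0]. χ² = 3.28. df = 3, critical = 7.815. Fail to reject H₀.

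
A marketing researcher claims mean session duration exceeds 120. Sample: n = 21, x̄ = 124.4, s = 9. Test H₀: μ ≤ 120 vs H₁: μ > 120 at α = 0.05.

t = (124.4 - 120)/(9/√21) = 2.24, df = 20. Critical t = 1.725. Reject H₀.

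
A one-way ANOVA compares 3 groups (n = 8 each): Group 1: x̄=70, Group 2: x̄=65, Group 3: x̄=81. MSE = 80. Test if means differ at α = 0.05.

Grand mean = 72.0. SS_between = 1072.0, MS_between = 536.0. F = 6.7, F_crit ≈ 3.467. Reject H₀.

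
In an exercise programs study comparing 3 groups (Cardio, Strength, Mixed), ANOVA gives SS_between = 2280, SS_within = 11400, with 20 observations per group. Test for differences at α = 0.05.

df_between = 2, df_within = 57. F = MS_between/MS_within = 1140.0/200.0 = 5.7. F_crit ≈ 3.159. Reject H₀. At least one mean differs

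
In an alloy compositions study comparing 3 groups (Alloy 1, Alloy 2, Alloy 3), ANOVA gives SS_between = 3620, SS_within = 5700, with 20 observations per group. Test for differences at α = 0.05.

df_between = 2, df_within = 57. F = MS_between/MS_within = 1810.0/100.0 = 18.1. F_crit ≈ 3.159. Reject H₀. At least one mean differs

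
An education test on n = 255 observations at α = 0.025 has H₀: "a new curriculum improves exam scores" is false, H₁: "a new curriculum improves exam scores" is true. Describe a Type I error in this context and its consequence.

Type I error: rejecting H₀ when it is true — concluding that a new curriculum improves exam scores when in fact it is not. Consequence: adopting a curriculum that gives no real benefit — disruption for nothing.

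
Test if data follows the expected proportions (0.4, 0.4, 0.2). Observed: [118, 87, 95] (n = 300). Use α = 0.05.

Expected: [120.0, 120.0, 60.0]. χ² = 29.525. df = 2, critical = 5.991. Reject H₀.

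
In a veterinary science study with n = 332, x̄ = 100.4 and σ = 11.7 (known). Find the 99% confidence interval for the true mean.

CI = x̄ ± z*(σ/√n) = 100.4 ± 2.576(11.7/√332) = 100.4 ± 1.65 = (98.75, 102.05)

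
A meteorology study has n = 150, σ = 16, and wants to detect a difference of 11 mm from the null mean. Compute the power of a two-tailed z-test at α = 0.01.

SE = σ/√n = 16/√150 = 1.306. Non-centrality λ = d/SE = 11/1.306 = 8.42. Power ≈ Φ(λ - z_{α/2}) = Φ(8.42 - 2.576) = Φ(5.844) = 1.0.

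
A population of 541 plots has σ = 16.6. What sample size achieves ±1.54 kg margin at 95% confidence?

Without FPC: n₀ = (1.96×16.6/1.54)² = 446.362. With FPC: n = n₀N/(n₀+N-1) = 244.8 → n = 245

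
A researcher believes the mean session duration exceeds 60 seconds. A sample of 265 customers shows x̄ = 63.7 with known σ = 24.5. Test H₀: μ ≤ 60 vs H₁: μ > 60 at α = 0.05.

z = 2.458. Critical value: 1.645. Reject H₀.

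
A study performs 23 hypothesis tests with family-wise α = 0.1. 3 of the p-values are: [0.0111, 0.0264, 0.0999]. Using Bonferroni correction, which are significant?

Bonferroni α = 0.1/23 = 0.00435. None of the given p-values are significant.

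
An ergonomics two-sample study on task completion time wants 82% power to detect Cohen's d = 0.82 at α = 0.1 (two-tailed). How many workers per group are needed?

z_{α/2} = 1.645, z_β = Φ⁻¹(0.82) = 0.915. For large effect (d = 0.82): n per group = 2(z_{α/2} + z_β)²/d² = 2(1.645 + 0.915)²/0.82² = 19.5 → 20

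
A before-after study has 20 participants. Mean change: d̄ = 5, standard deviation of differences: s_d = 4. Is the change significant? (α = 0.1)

t = d̄/(s_d/√n) = 5/(4/√20) = 5.59. df = 19, critical t = ±1.729. Reject H₀.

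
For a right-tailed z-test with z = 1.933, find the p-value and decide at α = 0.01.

p = P(Z > 1.933) = 1 - Φ(1.933) ≈ 0.0266. Since p ≥ 0.01, fail to reject H₀ (not significant) at α = 0.01.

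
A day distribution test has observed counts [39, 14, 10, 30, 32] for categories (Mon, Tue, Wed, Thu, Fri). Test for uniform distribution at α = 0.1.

Expected = 25 each. χ² = Σ(O-E)²/E = 24.64. df = 4, critical value = 7.779. Reject H₀.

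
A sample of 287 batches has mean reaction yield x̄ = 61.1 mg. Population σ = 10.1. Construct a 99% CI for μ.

CI = x̄ ± z*(σ/√n) = 61.1 ± 2.576(10.1/√287) = 61.1 ± 1.54 = (59.56, 62.64)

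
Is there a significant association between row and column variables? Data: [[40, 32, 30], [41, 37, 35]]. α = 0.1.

χ² = 0.197. df = 2, critical = 4.605. Fail to reject H₀. No evidence of dependence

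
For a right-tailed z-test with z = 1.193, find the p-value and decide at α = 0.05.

p = P(Z > 1.193) = 1 - Φ(1.193) ≈ 0.1164. Since p ≥ 0.05, fail to reject H₀ (not significant) at α = 0.05.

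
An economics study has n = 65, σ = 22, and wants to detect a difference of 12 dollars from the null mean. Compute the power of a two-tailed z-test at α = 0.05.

SE = σ/√n = 22/√65 = 2.729. Non-centrality λ = d/SE = 12/2.729 = 4.398. Power ≈ Φ(λ - z_{α/2}) = Φ(4.398 - 1.96) = Φ(2.438) = 0.993.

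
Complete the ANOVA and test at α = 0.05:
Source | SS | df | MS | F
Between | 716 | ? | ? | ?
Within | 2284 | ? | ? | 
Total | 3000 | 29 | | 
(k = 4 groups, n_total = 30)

df_between = 3, df_within = 26. MS_between = 238.67, MS_within = 87.85. F = 2.717, F_crit ≈ 2.975. Fail to reject H₀.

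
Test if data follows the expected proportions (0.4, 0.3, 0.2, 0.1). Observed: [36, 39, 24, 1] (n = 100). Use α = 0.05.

Expected: [40.0, 30.0, 20.0, 10.0]. χ² = 12.0. df = 3, critical = 7.815. Reject H₀.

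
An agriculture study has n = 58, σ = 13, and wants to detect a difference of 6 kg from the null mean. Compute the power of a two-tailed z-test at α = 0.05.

SE = σ/√n = 13/√58 = 1.707. Non-centrality λ = d/SE = 6/1.707 = 3.515. Power ≈ Φ(λ - z_{α/2}) = Φ(3.515 - 1.96) = Φ(1.555) = 0.94.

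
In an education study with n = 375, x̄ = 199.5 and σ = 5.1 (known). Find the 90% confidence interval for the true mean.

CI = x̄ ± z*(σ/√n) = 199.5 ± 1.645(5.1/√375) = 199.5 ± 0.43 = (199.07, 199.93)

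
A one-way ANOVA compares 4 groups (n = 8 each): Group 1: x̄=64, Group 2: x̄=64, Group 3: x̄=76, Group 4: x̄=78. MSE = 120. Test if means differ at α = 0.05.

Grand mean = 70.5. SS_between = 1368.0, MS_between = 456.0. F = 3.8, F_crit ≈ 2.947. Reject H₀.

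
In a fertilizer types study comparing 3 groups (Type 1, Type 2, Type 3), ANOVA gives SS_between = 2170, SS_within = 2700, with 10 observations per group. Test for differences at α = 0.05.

df_between = 2, df_within = 27. F = MS_between/MS_within = 1085.0/100.0 = 10.85. F_crit ≈ 3.354. Reject H₀. At least one mean differs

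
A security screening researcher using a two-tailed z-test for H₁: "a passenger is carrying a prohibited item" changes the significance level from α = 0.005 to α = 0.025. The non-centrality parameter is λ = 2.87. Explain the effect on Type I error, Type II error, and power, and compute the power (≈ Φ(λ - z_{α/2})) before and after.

Increasing α from 0.005 to 0.025:
• Type I error rate increases (α is the Type I rate by definition).
• Critical value moves from z_{α/2} = 2.807 to 2.241, so power = Φ(λ - z_{α/2}) goes from Φ(2.87 - 2.807) = 0.525 to Φ(2.87 - 2.241) = 0.735.
• Type II error rate β = 1 - power therefore decreases (0.475 → 0.265).
Appropriate when false negatives are costly — here, letting a prohibited item through — security breach.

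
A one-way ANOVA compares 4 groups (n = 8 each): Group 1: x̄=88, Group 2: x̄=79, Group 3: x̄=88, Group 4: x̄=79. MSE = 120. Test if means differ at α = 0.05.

Grand mean = 83.5. SS_between = 648.0, MS_between = 216.0. F = 1.8, F_crit ≈ 2.947. Fail to reject H₀.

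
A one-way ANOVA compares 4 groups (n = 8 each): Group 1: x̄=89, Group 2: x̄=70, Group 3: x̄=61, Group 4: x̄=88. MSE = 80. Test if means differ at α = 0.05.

Grand mean = 77.0. SS_between = 4560.0, MS_between = 1520.0. F = 19.0, F_crit ≈ 2.947. Reject H₀.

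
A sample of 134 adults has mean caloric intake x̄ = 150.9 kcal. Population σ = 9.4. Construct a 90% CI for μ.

CI = x̄ ± z*(σ/√n) = 150.9 ± 1.645(9.4/√134) = 150.9 ± 1.34 = (149.56, 152.24)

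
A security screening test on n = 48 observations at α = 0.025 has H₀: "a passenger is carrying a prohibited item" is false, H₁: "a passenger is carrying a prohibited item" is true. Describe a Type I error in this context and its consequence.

Type I error: rejecting H₀ when it is true — concluding that a passenger is carrying a prohibited item when in fact it is not. Consequence: detaining an innocent passenger — delay and inconvenience.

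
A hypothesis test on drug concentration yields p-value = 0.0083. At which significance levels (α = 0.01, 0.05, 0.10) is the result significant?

p = 0.0083. Significant at: α = 0.01, 0.05, 0.1.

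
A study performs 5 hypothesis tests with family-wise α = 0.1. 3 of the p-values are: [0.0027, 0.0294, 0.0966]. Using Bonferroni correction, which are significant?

Bonferroni α = 0.1/5 = 0.02. Significant p-values: [0.0027]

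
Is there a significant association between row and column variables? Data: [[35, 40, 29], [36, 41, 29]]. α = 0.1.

χ² = 0.007. df = 2, critical = 4.605. Fail to reject H₀. No evidence of dependence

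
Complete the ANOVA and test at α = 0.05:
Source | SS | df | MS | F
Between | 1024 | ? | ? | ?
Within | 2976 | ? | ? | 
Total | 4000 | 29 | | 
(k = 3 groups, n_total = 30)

df_between = 2, df_within = 27. MS_between = 512.0, MS_within = 110.22. F = 4.645, F_crit ≈ 3.354. Reject H₀.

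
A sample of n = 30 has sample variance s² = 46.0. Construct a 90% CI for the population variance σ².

df = 29. χ²_{0.05} = 42.557, χ²_{0.95} = 17.708. CI for σ² = ((n-1)s²/χ²_{α/2}, (n-1)s²/χ²_{1-α/2}) = (29·46.0/42.557, 29·46.0/17.708) = (31.35, 75.33)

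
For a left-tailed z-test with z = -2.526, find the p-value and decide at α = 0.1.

p = P(Z < -2.526) = Φ(-2.526) ≈ 0.0058. Since p < 0.1, reject H₀ (significant) at α = 0.1.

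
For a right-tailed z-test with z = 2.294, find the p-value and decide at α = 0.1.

p = P(Z > 2.294) = 1 - Φ(2.294) ≈ 0.0109. Since p < 0.1, reject H₀ (significant) at α = 0.1.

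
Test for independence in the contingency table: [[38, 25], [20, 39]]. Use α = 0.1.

χ² = 8.527. df = 1, critical = 2.706. Reject H₀. Variables are dependent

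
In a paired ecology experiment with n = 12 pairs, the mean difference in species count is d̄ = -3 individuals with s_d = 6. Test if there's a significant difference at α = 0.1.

t = d̄/(s_d/√n) = -3/(6/√12) = -1.732. df = 11, critical t = ±1.796. Fail to reject H₀.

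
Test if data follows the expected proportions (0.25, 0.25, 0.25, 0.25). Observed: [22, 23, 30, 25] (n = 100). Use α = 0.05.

Expected: [25.0, 25.0, 25.0, 25.0]. χ² = 1.52. df = 3, critical = 7.815. Fail to reject H₀.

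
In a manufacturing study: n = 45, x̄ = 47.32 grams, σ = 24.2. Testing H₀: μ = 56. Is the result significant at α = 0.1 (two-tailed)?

z = (47.32 - 56)/(24.2/√45) = -2.406. Since |z| > 1.645, significant at α = 0.1.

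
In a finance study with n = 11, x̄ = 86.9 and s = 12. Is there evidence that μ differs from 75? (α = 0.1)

t = (x̄ - μ₀)/(s/√n) = (86.9 - 75)/(12/√11) = 3.289. df = 10, critical t = ±1.812. Reject H₀.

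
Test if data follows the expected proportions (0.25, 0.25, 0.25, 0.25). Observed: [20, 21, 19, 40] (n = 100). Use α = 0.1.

Expected: [25.0, 25.0, 25.0, 25.0]. χ² = 12.08. df = 3, critical = 6.251. Reject H₀.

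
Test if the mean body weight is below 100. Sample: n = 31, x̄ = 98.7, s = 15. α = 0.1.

t = (98.7 - 100)/(15/√31) = -0.483, df = 30. Critical t = -1.31. Fail to reject H₀.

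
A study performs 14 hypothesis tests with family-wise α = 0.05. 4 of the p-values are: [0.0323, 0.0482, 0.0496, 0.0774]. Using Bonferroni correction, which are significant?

Bonferroni α = 0.05/14 = 0.00357. None of the given p-values are significant.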